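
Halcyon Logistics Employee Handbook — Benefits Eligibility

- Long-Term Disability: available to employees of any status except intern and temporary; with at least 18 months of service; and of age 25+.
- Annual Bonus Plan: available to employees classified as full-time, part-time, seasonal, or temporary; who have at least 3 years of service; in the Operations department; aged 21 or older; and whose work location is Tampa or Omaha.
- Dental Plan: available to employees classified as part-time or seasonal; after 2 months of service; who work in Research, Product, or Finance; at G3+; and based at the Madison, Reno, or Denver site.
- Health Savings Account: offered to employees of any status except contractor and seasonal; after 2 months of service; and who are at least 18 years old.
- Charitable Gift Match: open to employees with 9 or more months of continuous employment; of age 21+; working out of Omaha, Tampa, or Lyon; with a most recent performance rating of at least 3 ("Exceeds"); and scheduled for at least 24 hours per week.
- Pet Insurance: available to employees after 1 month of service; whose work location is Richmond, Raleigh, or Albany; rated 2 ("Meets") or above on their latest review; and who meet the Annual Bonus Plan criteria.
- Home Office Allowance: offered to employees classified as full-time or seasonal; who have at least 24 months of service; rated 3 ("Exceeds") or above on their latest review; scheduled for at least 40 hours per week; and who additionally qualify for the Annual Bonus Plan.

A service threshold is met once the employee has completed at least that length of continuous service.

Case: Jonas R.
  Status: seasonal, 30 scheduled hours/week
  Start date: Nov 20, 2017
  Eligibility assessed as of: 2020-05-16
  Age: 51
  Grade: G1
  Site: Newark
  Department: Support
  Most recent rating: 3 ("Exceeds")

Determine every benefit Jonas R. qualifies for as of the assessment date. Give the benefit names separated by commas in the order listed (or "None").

Service from Nov 20, 2017 to 2020-05-16: 908 days.
Long-Term Disability — status seasonal ✓ (not excluded); service 908 days ≥ 18 months (≈540 days) ✓; age 51 ≥ 25 ✓ → eligible.
Annual Bonus Plan — status seasonal ✓; service 908 days < 3 years (≈1095 days) ✗ → not eligible.
Dental Plan — status seasonal ✓; service 908 days ≥ 2 months (≈60 days) ✓; dept Support ✗ → not eligible.
Health Savings Account — status seasonal ✗ (excluded) → not eligible.
Charitable Gift Match — service 908 days ≥ 9 months (≈270 days) ✓; age 51 ≥ 21 ✓; site Newark ✗ (not Omaha, Tampa, or Lyon) → not eligible.
Pet Insurance — service 908 days ≥ 1 month (≈30 days) ✓; site Newark ✗ (not Richmond, Raleigh, or Albany) → not eligible.
Home Office Allowance — status seasonal ✓; service 908 days ≥ 24 months (≈720 days) ✓; rating 3 ≥ 3 ✓; 30 hrs/wk < 40 ✗ → not eligible.

Long-Term Disability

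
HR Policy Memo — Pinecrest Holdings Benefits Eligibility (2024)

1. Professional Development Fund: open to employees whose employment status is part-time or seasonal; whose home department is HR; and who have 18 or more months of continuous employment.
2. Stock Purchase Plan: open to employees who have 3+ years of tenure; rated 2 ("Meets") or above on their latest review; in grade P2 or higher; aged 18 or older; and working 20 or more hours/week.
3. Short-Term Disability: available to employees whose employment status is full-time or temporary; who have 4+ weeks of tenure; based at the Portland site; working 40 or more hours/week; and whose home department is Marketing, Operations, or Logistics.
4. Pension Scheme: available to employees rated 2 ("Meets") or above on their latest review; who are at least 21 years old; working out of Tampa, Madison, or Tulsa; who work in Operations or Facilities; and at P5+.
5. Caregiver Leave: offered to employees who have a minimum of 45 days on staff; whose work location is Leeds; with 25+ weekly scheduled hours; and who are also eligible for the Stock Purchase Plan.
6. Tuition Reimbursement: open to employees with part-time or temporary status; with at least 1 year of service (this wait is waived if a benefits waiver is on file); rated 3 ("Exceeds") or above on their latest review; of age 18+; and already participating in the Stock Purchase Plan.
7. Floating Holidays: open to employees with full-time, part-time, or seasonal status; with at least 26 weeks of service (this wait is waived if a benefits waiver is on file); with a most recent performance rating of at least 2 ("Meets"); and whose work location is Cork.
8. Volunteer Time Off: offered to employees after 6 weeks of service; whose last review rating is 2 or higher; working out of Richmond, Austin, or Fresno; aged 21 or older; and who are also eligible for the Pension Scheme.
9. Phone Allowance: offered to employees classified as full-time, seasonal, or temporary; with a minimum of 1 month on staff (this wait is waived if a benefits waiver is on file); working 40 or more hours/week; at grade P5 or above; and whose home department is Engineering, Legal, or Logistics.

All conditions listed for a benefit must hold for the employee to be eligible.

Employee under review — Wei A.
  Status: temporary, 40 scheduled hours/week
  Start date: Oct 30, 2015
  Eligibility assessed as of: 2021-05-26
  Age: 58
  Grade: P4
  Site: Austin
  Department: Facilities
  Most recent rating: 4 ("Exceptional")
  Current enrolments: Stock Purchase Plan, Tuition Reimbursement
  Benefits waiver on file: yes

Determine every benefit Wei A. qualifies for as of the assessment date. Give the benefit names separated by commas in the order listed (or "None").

Service from Oct 30, 2015 to 2021-05-26: 2035 days.
Professional Development Fund — status temporary ✗ (requires part-time or seasonal) → not eligible.
Stock Purchase Plan — service 2035 days ≥ 3 years (≈1095 days) ✓; rating 4 ≥ 2 ✓; grade P4 ≥ P2 ✓; age 58 ≥ 18 ✓; 40 hrs/wk ≥ 20 ✓ → eligible.
Short-Term Disability — status temporary ✓; service 2035 days ≥ 4 weeks (≈28 days) ✓; site Austin ✗ (not Portland) → not eligible.
Pension Scheme — rating 4 ≥ 2 ✓; age 58 ≥ 21 ✓; site Austin ✗ (not Tampa, Madison, or Tulsa) → not eligible.
Caregiver Leave — service 2035 days ≥ 45 days ✓; site Austin ✗ (not Leeds) → not eligible.
Tuition Reimbursement — status temporary ✓; benefits waiver on file ✓; rating 4 ≥ 3 ✓; age 58 ≥ 18 ✓; enrolled in Stock Purchase Plan ✓ → eligible.
Floating Holidays — status temporary ✗ (requires full-time, part-time, or seasonal) → not eligible.
Volunteer Time Off — service 2035 days ≥ 6 weeks (≈42 days) ✓; rating 4 ≥ 2 ✓; site Austin ✓; age 58 ≥ 21 ✓; not eligible for Pension Scheme ✗ → not eligible.
Phone Allowance — status temporary ✓; benefits waiver on file ✓; 40 hrs/wk ≥ 40 ✓; grade P4 < P5 ✗ → not eligible.

Stock Purchase Plan, Tuition Reimbursement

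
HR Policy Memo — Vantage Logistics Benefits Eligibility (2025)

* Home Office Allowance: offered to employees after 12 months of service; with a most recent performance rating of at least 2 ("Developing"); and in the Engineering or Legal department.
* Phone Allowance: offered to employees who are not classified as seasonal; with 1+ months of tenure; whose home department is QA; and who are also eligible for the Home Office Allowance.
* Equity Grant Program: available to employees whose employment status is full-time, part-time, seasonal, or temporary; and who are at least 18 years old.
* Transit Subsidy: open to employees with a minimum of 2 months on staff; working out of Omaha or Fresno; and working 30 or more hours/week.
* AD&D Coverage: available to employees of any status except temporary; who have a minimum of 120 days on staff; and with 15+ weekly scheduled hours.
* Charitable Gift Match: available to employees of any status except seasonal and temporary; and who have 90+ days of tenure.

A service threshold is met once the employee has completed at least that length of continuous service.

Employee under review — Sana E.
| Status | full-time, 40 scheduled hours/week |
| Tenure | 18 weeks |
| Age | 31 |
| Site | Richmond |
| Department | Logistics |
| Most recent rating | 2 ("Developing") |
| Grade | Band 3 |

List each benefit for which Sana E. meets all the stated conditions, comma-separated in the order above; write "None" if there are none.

Equity Grant Program, AD&D Coverage, Charitable Gift Match

Home Office Allowance — service 18 weeks < 12 months (≈360 days) ✗ → not eligible.
Phone Allowance — status full-time ✓ (not excluded); service 18 weeks ≥ 1 month (≈30 days) ✓; dept Logistics ✗ → not eligible.
Equity Grant Program — status full-time ✓; age 31 ≥ 18 ✓ → eligible.
Transit Subsidy — service 18 weeks ≥ 2 months (≈60 days) ✓; site Richmond ✗ (not Omaha or Fresno) → not eligible.
AD&D Coverage — status full-time ✓ (not excluded); service 18 weeks ≥ 120 days ✓; 40 hrs/wk ≥ 15 ✓ → eligible.
Charitable Gift Match — status full-time ✓ (not excluded); service 18 weeks ≥ 90 days ✓ → eligible.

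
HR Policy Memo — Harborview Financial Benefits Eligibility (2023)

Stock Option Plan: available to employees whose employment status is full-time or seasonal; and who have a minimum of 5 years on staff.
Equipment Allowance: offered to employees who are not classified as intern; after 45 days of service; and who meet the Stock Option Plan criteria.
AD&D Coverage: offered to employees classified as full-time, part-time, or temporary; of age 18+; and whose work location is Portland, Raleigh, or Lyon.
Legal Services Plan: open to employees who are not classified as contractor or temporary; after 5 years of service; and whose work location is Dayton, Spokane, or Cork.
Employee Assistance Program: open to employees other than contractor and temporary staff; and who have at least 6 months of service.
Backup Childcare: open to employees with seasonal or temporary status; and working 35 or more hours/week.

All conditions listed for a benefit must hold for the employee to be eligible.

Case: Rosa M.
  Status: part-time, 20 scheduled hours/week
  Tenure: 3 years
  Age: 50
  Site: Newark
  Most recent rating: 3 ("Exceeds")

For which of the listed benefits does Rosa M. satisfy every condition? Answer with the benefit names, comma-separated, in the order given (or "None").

Employee Assistance Program

Stock Option Plan — status part-time ✗ (requires full-time or seasonal) → not eligible.
Equipment Allowance — status part-time ✓ (not excluded); service 3 years ≥ 45 days ✓; not eligible for Stock Option Plan ✗ → not eligible.
AD&D Coverage — status part-time ✓; age 50 ≥ 18 ✓; site Newark ✗ (not Portland, Raleigh, or Lyon) → not eligible.
Legal Services Plan — status part-time ✓ (not excluded); service 3 years < 5 years ✗ → not eligible.
Employee Assistance Program — status part-time ✓ (not excluded); service 3 years ≥ 6 months (≈180 days) ✓ → eligible.
Backup Childcare — status part-time ✗ (requires seasonal or temporary) → not eligible.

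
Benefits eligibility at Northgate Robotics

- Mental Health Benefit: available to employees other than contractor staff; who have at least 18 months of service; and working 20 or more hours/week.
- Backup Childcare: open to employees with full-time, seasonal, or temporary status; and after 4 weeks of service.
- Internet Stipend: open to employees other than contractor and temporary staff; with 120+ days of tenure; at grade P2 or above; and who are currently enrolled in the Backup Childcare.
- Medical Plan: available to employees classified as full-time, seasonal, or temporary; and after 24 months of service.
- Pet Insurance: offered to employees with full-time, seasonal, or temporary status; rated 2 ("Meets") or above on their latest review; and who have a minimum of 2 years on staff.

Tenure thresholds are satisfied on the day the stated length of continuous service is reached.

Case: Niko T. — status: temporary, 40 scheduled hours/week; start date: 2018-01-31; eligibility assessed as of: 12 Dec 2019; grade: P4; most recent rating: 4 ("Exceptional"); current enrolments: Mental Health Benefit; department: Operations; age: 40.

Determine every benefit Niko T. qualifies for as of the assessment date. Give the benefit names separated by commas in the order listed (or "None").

Service from 2018-01-31 to 12 Dec 2019: 680 days.
Mental Health Benefit — status temporary ✓ (not excluded); service 680 days ≥ 18 months (≈540 days) ✓; 40 hrs/wk ≥ 20 ✓ → eligible.
Backup Childcare — status temporary ✓; service 680 days ≥ 4 weeks (≈28 days) ✓ → eligible.
Internet Stipend — status temporary ✗ (excluded) → not eligible.
Medical Plan — status temporary ✓; service 680 days < 24 months (≈720 days) ✗ → not eligible.
Pet Insurance — status temporary ✓; rating 4 ≥ 2 ✓; service 680 days < 2 years (≈730 days) ✗ → not eligible.

Mental Health Benefit, Backup Childcare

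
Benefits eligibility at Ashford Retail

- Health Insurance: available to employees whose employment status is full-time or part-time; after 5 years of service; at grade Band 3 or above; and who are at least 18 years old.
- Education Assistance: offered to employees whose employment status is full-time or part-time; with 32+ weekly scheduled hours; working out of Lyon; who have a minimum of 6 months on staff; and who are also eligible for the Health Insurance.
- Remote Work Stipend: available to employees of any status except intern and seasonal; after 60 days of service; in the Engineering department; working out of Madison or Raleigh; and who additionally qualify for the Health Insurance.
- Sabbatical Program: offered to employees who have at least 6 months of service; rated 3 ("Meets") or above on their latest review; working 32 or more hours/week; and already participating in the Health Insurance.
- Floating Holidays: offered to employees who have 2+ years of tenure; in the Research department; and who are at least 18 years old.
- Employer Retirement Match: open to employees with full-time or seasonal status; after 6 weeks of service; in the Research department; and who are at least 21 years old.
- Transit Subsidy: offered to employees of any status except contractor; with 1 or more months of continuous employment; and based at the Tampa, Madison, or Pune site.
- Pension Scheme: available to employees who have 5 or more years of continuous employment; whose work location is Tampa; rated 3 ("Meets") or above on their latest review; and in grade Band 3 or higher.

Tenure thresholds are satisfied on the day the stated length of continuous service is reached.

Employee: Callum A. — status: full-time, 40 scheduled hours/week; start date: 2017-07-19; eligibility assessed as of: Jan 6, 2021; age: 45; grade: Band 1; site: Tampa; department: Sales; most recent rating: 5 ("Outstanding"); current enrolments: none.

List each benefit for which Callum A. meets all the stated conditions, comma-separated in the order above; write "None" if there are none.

Transit Subsidy

Service from 2017-07-19 to Jan 6, 2021: 1267 days.
Health Insurance — status full-time ✓; service 1267 days < 5 years (≈1825 days) ✗ → not eligible.
Education Assistance — status full-time ✓; 40 hrs/wk ≥ 32 ✓; site Tampa ✗ (not Lyon) → not eligible.
Remote Work Stipend — status full-time ✓ (not excluded); service 1267 days ≥ 60 days ✓; dept Sales ✗ → not eligible.
Sabbatical Program — service 1267 days ≥ 6 months (≈180 days) ✓; rating 5 ≥ 3 ✓; 40 hrs/wk ≥ 32 ✓; not enrolled in Health Insurance ✗ → not eligible.
Floating Holidays — service 1267 days ≥ 2 years (≈730 days) ✓; dept Sales ✗ → not eligible.
Employer Retirement Match — status full-time ✓; service 1267 days ≥ 6 weeks (≈42 days) ✓; dept Sales ✗ → not eligible.
Transit Subsidy — status full-time ✓ (not excluded); service 1267 days ≥ 1 month (≈30 days) ✓; site Tampa ✓ → eligible.
Pension Scheme — service 1267 days < 5 years (≈1825 days) ✗ → not eligible.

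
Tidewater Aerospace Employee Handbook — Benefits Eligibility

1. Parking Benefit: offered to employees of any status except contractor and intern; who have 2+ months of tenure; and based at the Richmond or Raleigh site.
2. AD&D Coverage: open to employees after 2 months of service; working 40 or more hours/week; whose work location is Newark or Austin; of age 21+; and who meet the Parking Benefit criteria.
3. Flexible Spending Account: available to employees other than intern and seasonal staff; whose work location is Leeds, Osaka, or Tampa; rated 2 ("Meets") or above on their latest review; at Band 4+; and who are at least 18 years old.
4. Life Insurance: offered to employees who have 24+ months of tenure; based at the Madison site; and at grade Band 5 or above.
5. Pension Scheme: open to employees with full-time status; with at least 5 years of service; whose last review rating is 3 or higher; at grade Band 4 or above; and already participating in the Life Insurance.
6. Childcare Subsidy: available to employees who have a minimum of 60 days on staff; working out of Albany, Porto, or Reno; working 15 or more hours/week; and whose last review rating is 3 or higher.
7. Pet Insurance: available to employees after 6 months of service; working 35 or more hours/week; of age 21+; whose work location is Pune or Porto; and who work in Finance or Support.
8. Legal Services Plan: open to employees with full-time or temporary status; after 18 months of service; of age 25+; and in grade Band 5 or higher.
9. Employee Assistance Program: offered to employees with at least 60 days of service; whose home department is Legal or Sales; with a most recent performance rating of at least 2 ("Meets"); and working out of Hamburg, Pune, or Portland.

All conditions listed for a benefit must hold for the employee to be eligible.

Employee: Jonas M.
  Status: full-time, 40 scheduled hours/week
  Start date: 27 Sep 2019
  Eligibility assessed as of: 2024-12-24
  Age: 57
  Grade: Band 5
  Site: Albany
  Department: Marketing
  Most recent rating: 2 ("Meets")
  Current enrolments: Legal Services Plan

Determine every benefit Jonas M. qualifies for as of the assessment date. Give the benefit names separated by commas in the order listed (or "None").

Service from 27 Sep 2019 to 2024-12-24: 1915 days.
Parking Benefit — status full-time ✓ (not excluded); service 1915 days ≥ 2 months (≈60 days) ✓; site Albany ✗ (not Richmond or Raleigh) → not eligible.
AD&D Coverage — service 1915 days ≥ 2 months (≈60 days) ✓; 40 hrs/wk ≥ 40 ✓; site Albany ✗ (not Newark or Austin) → not eligible.
Flexible Spending Account — status full-time ✓ (not excluded); site Albany ✗ (not Leeds, Osaka, or Tampa) → not eligible.
Life Insurance — service 1915 days ≥ 24 months (≈720 days) ✓; site Albany ✗ (not Madison) → not eligible.
Pension Scheme — status full-time ✓; service 1915 days ≥ 5 years (≈1825 days) ✓; rating 2 < 3 ✗ → not eligible.
Childcare Subsidy — service 1915 days ≥ 60 days ✓; site Albany ✓; 40 hrs/wk ≥ 15 ✓; rating 2 < 3 ✗ → not eligible.
Pet Insurance — service 1915 days ≥ 6 months (≈180 days) ✓; 40 hrs/wk ≥ 35 ✓; age 57 ≥ 21 ✓; site Albany ✗ (not Pune or Porto) → not eligible.
Legal Services Plan — status full-time ✓; service 1915 days ≥ 18 months (≈540 days) ✓; age 57 ≥ 25 ✓; grade Band 5 ≥ Band 5 ✓ → eligible.
Employee Assistance Program — service 1915 days ≥ 60 days ✓; dept Marketing ✗ → not eligible.

Legal Services Plan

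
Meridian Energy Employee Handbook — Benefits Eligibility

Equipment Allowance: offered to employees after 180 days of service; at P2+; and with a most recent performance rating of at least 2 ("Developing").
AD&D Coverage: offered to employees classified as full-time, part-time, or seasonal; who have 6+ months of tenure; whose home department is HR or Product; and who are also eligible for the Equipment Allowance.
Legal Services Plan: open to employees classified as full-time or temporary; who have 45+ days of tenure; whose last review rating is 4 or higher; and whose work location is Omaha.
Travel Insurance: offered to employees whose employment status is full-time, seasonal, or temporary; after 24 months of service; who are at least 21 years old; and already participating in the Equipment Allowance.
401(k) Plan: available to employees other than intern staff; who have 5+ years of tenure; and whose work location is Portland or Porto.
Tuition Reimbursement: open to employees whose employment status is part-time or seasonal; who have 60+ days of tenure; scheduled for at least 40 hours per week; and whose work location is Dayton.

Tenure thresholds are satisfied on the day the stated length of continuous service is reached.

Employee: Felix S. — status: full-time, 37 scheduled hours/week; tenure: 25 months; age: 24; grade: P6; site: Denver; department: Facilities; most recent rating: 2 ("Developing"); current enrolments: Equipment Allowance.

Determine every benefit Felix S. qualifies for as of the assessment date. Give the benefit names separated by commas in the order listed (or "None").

Equipment Allowance, Travel Insurance

Equipment Allowance — service 25 months ≥ 180 days ✓; grade P6 ≥ P2 ✓; rating 2 ≥ 2 ✓ → eligible.
AD&D Coverage — status full-time ✓; service 25 months ≥ 6 months ✓; dept Facilities ✗ → not eligible.
Legal Services Plan — status full-time ✓; service 25 months ≥ 45 days ✓; rating 2 < 4 ✗ → not eligible.
Travel Insurance — status full-time ✓; service 25 months ≥ 24 months ✓; age 24 ≥ 21 ✓; enrolled in Equipment Allowance ✓ → eligible.
401(k) Plan — status full-time ✓ (not excluded); service 25 months < 5 years (≈1825 days) ✗ → not eligible.
Tuition Reimbursement — status full-time ✗ (requires part-time or seasonal) → not eligible.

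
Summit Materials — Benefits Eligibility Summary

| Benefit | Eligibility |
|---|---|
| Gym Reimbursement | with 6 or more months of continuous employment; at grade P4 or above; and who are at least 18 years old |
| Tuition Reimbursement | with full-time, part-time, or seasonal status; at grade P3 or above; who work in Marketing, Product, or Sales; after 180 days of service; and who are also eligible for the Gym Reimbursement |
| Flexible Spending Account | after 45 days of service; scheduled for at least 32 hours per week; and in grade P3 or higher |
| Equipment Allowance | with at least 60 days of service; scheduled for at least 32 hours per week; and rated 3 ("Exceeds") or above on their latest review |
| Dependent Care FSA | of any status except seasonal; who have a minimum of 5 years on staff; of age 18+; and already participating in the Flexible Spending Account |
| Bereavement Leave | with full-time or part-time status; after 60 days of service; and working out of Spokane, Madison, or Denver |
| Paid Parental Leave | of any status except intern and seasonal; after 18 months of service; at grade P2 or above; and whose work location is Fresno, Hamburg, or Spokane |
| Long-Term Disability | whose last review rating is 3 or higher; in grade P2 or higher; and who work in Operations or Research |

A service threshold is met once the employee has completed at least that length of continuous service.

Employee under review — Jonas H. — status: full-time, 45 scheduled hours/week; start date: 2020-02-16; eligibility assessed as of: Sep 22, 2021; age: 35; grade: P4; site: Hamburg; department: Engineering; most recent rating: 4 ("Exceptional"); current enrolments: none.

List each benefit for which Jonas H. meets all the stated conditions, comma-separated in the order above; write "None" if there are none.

Service from 2020-02-16 to Sep 22, 2021: 584 days.
Gym Reimbursement — service 584 days ≥ 6 months (≈180 days) ✓; grade P4 ≥ P4 ✓; age 35 ≥ 18 ✓ → eligible.
Tuition Reimbursement — status full-time ✓; grade P4 ≥ P3 ✓; dept Engineering ✗ → not eligible.
Flexible Spending Account — service 584 days ≥ 45 days ✓; 45 hrs/wk ≥ 32 ✓; grade P4 ≥ P3 ✓ → eligible.
Equipment Allowance — service 584 days ≥ 60 days ✓; 45 hrs/wk ≥ 32 ✓; rating 4 ≥ 3 ✓ → eligible.
Dependent Care FSA — status full-time ✓ (not excluded); service 584 days < 5 years (≈1825 days) ✗ → not eligible.
Bereavement Leave — status full-time ✓; service 584 days ≥ 60 days ✓; site Hamburg ✗ (not Spokane, Madison, or Denver) → not eligible.
Paid Parental Leave — status full-time ✓ (not excluded); service 584 days ≥ 18 months (≈540 days) ✓; grade P4 ≥ P2 ✓; site Hamburg ✓ → eligible.
Long-Term Disability — rating 4 ≥ 3 ✓; grade P4 ≥ P2 ✓; dept Engineering ✗ → not eligible.

Gym Reimbursement, Flexible Spending Account, Equipment Allowance, Paid Parental Leave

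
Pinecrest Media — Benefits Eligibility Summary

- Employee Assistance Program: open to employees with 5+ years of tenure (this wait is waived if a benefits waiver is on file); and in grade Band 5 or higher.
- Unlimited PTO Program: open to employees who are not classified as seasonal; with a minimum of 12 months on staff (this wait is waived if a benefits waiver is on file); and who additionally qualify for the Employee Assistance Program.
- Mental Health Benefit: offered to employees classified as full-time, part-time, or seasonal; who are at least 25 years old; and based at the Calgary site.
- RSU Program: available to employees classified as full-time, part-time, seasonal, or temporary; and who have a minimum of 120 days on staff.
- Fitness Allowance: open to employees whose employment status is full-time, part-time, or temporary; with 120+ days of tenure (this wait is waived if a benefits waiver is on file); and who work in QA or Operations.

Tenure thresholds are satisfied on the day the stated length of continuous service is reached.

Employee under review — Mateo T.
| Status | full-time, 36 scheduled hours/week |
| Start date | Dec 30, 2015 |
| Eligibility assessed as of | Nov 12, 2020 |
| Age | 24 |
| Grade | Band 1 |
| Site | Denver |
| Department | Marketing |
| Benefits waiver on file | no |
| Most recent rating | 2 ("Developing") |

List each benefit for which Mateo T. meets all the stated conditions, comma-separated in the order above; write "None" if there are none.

RSU Program

Service from Dec 30, 2015 to Nov 12, 2020: 1779 days.
Employee Assistance Program — no waiver, service 1779 days < 5 years (≈1825 days) ✗ → not eligible.
Unlimited PTO Program — status full-time ✓ (not excluded); no waiver, service 1779 days ≥ 12 months (≈360 days) ✓; not eligible for Employee Assistance Program ✗ → not eligible.
Mental Health Benefit — status full-time ✓; age 24 < 25 ✗ → not eligible.
RSU Program — status full-time ✓; service 1779 days ≥ 120 days ✓ → eligible.
Fitness Allowance — status full-time ✓; no waiver, service 1779 days ≥ 120 days ✓; dept Marketing ✗ → not eligible.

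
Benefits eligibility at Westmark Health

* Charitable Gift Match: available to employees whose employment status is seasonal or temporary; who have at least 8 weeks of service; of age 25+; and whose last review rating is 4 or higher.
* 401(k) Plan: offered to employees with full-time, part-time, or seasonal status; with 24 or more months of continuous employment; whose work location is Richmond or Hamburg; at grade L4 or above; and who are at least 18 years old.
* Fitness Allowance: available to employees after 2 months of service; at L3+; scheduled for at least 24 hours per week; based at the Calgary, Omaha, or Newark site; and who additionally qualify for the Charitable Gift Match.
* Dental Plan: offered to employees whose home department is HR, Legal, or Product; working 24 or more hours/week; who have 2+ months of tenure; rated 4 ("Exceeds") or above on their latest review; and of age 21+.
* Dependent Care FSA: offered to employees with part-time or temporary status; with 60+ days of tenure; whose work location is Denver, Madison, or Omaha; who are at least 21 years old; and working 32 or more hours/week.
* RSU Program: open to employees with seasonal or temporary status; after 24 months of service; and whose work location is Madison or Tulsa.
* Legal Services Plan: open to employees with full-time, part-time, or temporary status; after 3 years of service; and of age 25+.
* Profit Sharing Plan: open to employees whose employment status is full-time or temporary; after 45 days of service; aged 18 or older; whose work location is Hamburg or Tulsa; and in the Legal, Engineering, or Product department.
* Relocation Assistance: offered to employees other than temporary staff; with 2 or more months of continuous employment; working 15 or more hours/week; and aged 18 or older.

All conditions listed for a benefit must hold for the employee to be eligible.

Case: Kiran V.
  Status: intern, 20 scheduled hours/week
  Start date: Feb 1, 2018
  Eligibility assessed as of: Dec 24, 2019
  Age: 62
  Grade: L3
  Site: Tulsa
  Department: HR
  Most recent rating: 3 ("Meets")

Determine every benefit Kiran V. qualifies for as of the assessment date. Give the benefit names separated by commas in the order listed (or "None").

Service from Feb 1, 2018 to Dec 24, 2019: 691 days.
Charitable Gift Match — status intern ✗ (requires seasonal or temporary) → not eligible.
401(k) Plan — status intern ✗ (requires full-time, part-time, or seasonal) → not eligible.
Fitness Allowance — service 691 days ≥ 2 months (≈60 days) ✓; grade L3 ≥ L3 ✓; 20 hrs/wk < 24 ✗ → not eligible.
Dental Plan — dept HR ✓; 20 hrs/wk < 24 ✗ → not eligible.
Dependent Care FSA — status intern ✗ (requires part-time or temporary) → not eligible.
RSU Program — status intern ✗ (requires seasonal or temporary) → not eligible.
Legal Services Plan — status intern ✗ (requires full-time, part-time, or temporary) → not eligible.
Profit Sharing Plan — status intern ✗ (requires full-time or temporary) → not eligible.
Relocation Assistance — status intern ✓ (not excluded); service 691 days ≥ 2 months (≈60 days) ✓; 20 hrs/wk ≥ 15 ✓; age 62 ≥ 18 ✓ → eligible.

Relocation Assistance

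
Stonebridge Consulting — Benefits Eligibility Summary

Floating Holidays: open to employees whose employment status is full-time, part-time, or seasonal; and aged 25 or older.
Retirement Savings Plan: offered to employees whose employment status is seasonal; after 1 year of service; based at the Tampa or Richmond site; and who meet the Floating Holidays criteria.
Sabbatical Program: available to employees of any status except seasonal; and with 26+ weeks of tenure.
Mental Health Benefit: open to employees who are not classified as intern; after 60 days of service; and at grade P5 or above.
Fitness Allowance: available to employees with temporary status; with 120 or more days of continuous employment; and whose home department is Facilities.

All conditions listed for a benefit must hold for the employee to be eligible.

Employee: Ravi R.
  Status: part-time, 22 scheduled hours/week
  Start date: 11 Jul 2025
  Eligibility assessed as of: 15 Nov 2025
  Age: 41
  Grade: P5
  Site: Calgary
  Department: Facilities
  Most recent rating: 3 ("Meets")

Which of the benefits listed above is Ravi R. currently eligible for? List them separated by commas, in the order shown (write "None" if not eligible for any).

Floating Holidays, Mental Health Benefit

Service from 11 Jul 2025 to 15 Nov 2025: 127 days.
Floating Holidays — status part-time ✓; age 41 ≥ 25 ✓ → eligible.
Retirement Savings Plan — status part-time ✗ (requires seasonal) → not eligible.
Sabbatical Program — status part-time ✓ (not excluded); service 127 days < 26 weeks (≈182 days) ✗ → not eligible.
Mental Health Benefit — status part-time ✓ (not excluded); service 127 days ≥ 60 days ✓; grade P5 ≥ P5 ✓ → eligible.
Fitness Allowance — status part-time ✗ (requires temporary) → not eligible.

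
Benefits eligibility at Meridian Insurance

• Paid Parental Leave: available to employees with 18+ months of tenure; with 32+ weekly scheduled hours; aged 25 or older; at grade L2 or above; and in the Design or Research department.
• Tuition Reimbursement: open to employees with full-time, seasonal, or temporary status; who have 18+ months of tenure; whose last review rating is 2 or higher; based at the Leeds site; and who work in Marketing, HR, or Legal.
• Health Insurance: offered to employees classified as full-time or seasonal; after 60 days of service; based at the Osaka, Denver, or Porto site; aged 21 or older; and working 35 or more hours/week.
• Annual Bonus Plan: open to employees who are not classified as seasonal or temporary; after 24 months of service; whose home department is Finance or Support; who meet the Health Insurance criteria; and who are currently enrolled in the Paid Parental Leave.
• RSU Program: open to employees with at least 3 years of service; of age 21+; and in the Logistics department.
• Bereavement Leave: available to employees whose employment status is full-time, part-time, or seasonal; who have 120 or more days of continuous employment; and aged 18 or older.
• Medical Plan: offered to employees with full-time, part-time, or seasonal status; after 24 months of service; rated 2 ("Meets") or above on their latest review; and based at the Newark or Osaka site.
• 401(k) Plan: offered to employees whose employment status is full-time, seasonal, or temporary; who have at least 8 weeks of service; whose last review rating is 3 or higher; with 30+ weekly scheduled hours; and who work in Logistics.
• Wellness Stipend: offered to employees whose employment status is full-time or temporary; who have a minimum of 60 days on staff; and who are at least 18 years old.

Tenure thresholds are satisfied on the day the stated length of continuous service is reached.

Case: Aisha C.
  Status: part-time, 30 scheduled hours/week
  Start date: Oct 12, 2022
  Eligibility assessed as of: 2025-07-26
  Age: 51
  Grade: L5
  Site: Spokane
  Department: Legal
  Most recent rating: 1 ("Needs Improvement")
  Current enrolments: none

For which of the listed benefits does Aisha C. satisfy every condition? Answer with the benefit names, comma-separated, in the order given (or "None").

Bereavement Leave

Service from Oct 12, 2022 to 2025-07-26: 1018 days.
Paid Parental Leave — service 1018 days ≥ 18 months (≈540 days) ✓; 30 hrs/wk < 32 ✗ → not eligible.
Tuition Reimbursement — status part-time ✗ (requires full-time, seasonal, or temporary) → not eligible.
Health Insurance — status part-time ✗ (requires full-time or seasonal) → not eligible.
Annual Bonus Plan — status part-time ✓ (not excluded); service 1018 days ≥ 24 months (≈720 days) ✓; dept Legal ✗ → not eligible.
RSU Program — service 1018 days < 3 years (≈1095 days) ✗ → not eligible.
Bereavement Leave — status part-time ✓; service 1018 days ≥ 120 days ✓; age 51 ≥ 18 ✓ → eligible.
Medical Plan — status part-time ✓; service 1018 days ≥ 24 months (≈720 days) ✓; rating 1 < 2 ✗ → not eligible.
401(k) Plan — status part-time ✗ (requires full-time, seasonal, or temporary) → not eligible.
Wellness Stipend — status part-time ✗ (requires full-time or temporary) → not eligible.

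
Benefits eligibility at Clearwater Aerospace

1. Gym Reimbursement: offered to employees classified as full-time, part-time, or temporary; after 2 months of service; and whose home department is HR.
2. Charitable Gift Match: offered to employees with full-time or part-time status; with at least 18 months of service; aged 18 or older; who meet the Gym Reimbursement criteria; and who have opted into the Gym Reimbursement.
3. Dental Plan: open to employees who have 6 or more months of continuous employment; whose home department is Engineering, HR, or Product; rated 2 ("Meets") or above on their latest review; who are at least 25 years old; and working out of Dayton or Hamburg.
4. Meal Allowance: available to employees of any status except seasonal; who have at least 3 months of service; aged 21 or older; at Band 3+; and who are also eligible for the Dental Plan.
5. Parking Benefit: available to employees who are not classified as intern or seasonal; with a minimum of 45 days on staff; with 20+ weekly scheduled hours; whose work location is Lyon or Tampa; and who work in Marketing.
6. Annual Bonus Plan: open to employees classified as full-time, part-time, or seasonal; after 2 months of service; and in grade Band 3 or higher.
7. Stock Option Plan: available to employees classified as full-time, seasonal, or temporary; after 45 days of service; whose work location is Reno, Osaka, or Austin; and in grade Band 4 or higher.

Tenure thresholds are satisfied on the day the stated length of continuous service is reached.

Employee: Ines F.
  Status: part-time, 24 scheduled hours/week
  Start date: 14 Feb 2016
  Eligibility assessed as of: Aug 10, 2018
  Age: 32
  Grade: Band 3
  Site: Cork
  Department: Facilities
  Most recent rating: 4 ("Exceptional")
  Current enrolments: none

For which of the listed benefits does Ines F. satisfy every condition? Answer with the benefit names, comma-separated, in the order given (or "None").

Annual Bonus Plan

Service from 14 Feb 2016 to Aug 10, 2018: 908 days.
Gym Reimbursement — status part-time ✓; service 908 days ≥ 2 months (≈60 days) ✓; dept Facilities ✗ → not eligible.
Charitable Gift Match — status part-time ✓; service 908 days ≥ 18 months (≈540 days) ✓; age 32 ≥ 18 ✓; not eligible for Gym Reimbursement ✗ → not eligible.
Dental Plan — service 908 days ≥ 6 months (≈180 days) ✓; dept Facilities ✗ → not eligible.
Meal Allowance — status part-time ✓ (not excluded); service 908 days ≥ 3 months (≈90 days) ✓; age 32 ≥ 21 ✓; grade Band 3 ≥ Band 3 ✓; not eligible for Dental Plan ✗ → not eligible.
Parking Benefit — status part-time ✓ (not excluded); service 908 days ≥ 45 days ✓; 24 hrs/wk ≥ 20 ✓; site Cork ✗ (not Lyon or Tampa) → not eligible.
Annual Bonus Plan — status part-time ✓; service 908 days ≥ 2 months (≈60 days) ✓; grade Band 3 ≥ Band 3 ✓ → eligible.
Stock Option Plan — status part-time ✗ (requires full-time, seasonal, or temporary) → not eligible.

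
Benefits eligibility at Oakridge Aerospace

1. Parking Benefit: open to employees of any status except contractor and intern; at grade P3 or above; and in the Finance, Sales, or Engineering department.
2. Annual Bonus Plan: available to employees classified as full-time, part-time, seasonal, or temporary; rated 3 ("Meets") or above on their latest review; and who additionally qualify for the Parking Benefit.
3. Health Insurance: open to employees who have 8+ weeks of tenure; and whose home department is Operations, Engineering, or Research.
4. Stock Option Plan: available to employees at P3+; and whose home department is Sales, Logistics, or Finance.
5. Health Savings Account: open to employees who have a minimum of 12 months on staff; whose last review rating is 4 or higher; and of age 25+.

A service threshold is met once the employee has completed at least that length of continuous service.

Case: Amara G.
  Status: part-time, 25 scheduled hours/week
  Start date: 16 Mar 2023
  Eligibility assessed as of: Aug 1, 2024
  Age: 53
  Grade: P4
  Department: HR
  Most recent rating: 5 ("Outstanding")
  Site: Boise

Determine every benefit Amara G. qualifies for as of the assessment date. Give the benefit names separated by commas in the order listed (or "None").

Health Savings Account

Service from 16 Mar 2023 to Aug 1, 2024: 504 days.
Parking Benefit — status part-time ✓ (not excluded); grade P4 ≥ P3 ✓; dept HR ✗ → not eligible.
Annual Bonus Plan — status part-time ✓; rating 5 ≥ 3 ✓; not eligible for Parking Benefit ✗ → not eligible.
Health Insurance — service 504 days ≥ 8 weeks (≈56 days) ✓; dept HR ✗ → not eligible.
Stock Option Plan — grade P4 ≥ P3 ✓; dept HR ✗ → not eligible.
Health Savings Account — service 504 days ≥ 12 months (≈360 days) ✓; rating 5 ≥ 4 ✓; age 53 ≥ 25 ✓ → eligible.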